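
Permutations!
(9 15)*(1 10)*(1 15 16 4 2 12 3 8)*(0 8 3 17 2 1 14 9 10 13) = (0 8 14 9 16 4 1 13)(2 12 17)(10 15) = [8, 13, 12, 3, 1, 5, 6, 7, 14, 16, 15, 11, 17, 0, 9, 10, 4, 2]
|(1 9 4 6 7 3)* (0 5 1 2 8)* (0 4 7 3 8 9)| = 21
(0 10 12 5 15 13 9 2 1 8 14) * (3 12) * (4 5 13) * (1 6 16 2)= (0 10 3 12 13 9 1 8 14)(2 6 16)(4 5 15)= [10, 8, 6, 12, 5, 15, 16, 7, 14, 1, 3, 11, 13, 9, 0, 4, 2]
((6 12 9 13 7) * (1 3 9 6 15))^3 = (1 13)(3 7)(6 12)(9 15)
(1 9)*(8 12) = (1 9)(8 12) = [0, 9, 2, 3, 4, 5, 6, 7, 12, 1, 10, 11, 8]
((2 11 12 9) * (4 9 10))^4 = ((2 11 12 10 4 9))^4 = (2 4 12)(9 10 11)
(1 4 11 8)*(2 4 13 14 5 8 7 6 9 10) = [0, 13, 4, 3, 11, 8, 9, 6, 1, 10, 2, 7, 12, 14, 5] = (1 13 14 5 8)(2 4 11 7 6 9 10)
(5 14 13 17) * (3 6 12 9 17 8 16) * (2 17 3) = (2 17 5 14 13 8 16)(3 6 12 9) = [0, 1, 17, 6, 4, 14, 12, 7, 16, 3, 10, 11, 9, 8, 13, 15, 2, 5]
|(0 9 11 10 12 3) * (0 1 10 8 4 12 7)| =|(0 9 11 8 4 12 3 1 10 7)| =10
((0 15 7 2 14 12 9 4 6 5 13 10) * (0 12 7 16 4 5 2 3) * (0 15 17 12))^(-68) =(0 12 5 10 17 9 13)(2 15)(3 6)(4 7)(14 16)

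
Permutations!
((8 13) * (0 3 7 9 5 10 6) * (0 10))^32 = (13)(0 7 5 3 9)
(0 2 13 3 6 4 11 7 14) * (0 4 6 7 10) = (0 2 13 3 7 14 4 11 10) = [2, 1, 13, 7, 11, 5, 6, 14, 8, 9, 0, 10, 12, 3, 4]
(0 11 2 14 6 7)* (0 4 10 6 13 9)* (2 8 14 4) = (0 11 8 14 13 9)(2 4 10 6 7) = [11, 1, 4, 3, 10, 5, 7, 2, 14, 0, 6, 8, 12, 9, 13]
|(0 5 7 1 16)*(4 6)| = |(0 5 7 1 16)(4 6)| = 10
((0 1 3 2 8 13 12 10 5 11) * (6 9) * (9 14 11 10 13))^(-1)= ((0 1 3 2 8 9 6 14 11)(5 10)(12 13))^(-1)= (0 11 14 6 9 8 2 3 1)(5 10)(12 13)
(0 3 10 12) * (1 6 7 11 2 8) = (0 3 10 12)(1 6 7 11 2 8) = [3, 6, 8, 10, 4, 5, 7, 11, 1, 9, 12, 2, 0]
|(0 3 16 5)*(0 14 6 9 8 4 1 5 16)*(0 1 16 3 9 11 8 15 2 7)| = 45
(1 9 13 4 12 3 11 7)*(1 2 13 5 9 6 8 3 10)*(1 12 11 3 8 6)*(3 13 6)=(2 6 3 13 4 11 7)(5 9)(10 12)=[0, 1, 6, 13, 11, 9, 3, 2, 8, 5, 12, 7, 10, 4]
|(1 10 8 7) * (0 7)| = |(0 7 1 10 8)| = 5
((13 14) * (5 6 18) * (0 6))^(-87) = (0 6 18 5)(13 14) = ((0 6 18 5)(13 14))^(-87)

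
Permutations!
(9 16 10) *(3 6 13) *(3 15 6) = [0, 1, 2, 3, 4, 5, 13, 7, 8, 16, 9, 11, 12, 15, 14, 6, 10] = (6 13 15)(9 16 10)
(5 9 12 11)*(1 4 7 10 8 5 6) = (1 4 7 10 8 5 9 12 11 6) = [0, 4, 2, 3, 7, 9, 1, 10, 5, 12, 8, 6, 11]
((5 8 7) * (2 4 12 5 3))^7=(12)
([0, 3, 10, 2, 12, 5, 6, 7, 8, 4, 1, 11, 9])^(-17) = (1 10 2 3)(4 12 9)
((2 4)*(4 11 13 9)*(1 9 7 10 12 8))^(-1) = (1 8 12 10 7 13 11 2 4 9)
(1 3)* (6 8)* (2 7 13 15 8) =(1 3)(2 7 13 15 8 6) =[0, 3, 7, 1, 4, 5, 2, 13, 6, 9, 10, 11, 12, 15, 14, 8]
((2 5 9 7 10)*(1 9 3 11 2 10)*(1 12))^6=((1 9 7 12)(2 5 3 11))^6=(1 7)(2 3)(5 11)(9 12)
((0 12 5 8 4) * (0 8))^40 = ((0 12 5)(4 8))^40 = (0 12 5)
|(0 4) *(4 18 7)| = 4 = |(0 18 7 4)|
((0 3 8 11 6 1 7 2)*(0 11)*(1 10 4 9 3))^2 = ((0 1 7 2 11 6 10 4 9 3 8))^2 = (0 7 11 10 9 8 1 2 6 4 3)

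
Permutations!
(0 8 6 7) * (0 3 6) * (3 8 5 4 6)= (0 5 4 6 7 8)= [5, 1, 2, 3, 6, 4, 7, 8, 0]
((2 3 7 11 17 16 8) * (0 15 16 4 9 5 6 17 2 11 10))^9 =((0 15 16 8 11 2 3 7 10)(4 9 5 6 17))^9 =(4 17 6 5 9)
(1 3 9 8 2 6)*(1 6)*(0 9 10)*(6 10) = (0 9 8 2 1 3 6 10) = [9, 3, 1, 6, 4, 5, 10, 7, 2, 8, 0]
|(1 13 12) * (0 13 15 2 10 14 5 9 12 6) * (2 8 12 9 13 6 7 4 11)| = 8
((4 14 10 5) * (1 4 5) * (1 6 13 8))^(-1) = ((1 4 14 10 6 13 8))^(-1) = (1 8 13 6 10 14 4)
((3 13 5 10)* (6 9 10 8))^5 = (3 9 8 13 10 6 5)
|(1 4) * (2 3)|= |(1 4)(2 3)|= 2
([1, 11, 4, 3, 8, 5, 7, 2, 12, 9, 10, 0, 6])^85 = (0 1 11)(2 4 8 12 6 7)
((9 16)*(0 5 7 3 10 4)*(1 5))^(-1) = (0 4 10 3 7 5 1)(9 16)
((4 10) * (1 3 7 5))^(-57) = (1 5 7 3)(4 10)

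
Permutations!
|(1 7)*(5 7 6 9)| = 5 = |(1 6 9 5 7)|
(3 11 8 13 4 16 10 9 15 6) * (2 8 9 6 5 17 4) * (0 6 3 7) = (0 6 7)(2 8 13)(3 11 9 15 5 17 4 16 10) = [6, 1, 8, 11, 16, 17, 7, 0, 13, 15, 3, 9, 12, 2, 14, 5, 10, 4]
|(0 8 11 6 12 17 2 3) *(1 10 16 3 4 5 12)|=|(0 8 11 6 1 10 16 3)(2 4 5 12 17)|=40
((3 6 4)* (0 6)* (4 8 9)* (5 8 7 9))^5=((0 6 7 9 4 3)(5 8))^5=(0 3 4 9 7 6)(5 8)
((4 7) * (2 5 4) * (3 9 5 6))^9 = ((2 6 3 9 5 4 7))^9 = (2 3 5 7 6 9 4)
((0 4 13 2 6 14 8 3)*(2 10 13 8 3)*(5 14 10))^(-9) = ((0 4 8 2 6 10 13 5 14 3))^(-9) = (0 4 8 2 6 10 13 5 14 3)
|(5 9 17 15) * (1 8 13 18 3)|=20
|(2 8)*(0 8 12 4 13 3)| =|(0 8 2 12 4 13 3)| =7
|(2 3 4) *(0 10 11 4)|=|(0 10 11 4 2 3)|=6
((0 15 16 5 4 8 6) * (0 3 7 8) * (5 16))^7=((16)(0 15 5 4)(3 7 8 6))^7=(16)(0 4 5 15)(3 6 8 7)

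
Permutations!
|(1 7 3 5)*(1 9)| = 5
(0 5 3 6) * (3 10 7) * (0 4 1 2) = (0 5 10 7 3 6 4 1 2) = [5, 2, 0, 6, 1, 10, 4, 3, 8, 9, 7]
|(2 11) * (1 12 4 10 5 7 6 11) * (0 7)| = |(0 7 6 11 2 1 12 4 10 5)| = 10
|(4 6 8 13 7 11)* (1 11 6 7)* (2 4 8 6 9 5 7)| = 12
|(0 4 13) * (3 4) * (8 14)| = |(0 3 4 13)(8 14)| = 4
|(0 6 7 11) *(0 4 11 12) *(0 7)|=2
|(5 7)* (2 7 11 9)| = 5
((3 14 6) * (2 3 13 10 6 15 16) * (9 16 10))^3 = (2 15 13)(3 10 9)(6 16 14)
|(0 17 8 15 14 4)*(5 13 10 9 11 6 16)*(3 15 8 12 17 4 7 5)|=22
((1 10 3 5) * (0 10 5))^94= (0 10 3)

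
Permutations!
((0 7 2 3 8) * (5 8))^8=((0 7 2 3 5 8))^8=(0 2 5)(3 8 7)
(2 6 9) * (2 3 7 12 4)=(2 6 9 3 7 12 4)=[0, 1, 6, 7, 2, 5, 9, 12, 8, 3, 10, 11, 4]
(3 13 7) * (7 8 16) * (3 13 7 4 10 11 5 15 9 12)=(3 7 13 8 16 4 10 11 5 15 9 12)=[0, 1, 2, 7, 10, 15, 6, 13, 16, 12, 11, 5, 3, 8, 14, 9, 4]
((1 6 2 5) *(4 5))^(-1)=((1 6 2 4 5))^(-1)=(1 5 4 2 6)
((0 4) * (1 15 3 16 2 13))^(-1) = (0 4)(1 13 2 16 3 15)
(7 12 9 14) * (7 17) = [0, 1, 2, 3, 4, 5, 6, 12, 8, 14, 10, 11, 9, 13, 17, 15, 16, 7] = (7 12 9 14 17)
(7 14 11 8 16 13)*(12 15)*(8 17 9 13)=[0, 1, 2, 3, 4, 5, 6, 14, 16, 13, 10, 17, 15, 7, 11, 12, 8, 9]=(7 14 11 17 9 13)(8 16)(12 15)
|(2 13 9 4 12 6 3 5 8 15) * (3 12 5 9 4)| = |(2 13 4 5 8 15)(3 9)(6 12)| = 6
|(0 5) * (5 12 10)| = 4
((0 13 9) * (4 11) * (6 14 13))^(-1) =((0 6 14 13 9)(4 11))^(-1) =(0 9 13 14 6)(4 11)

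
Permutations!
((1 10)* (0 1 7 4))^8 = (0 7 1 4 10)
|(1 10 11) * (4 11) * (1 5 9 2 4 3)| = 15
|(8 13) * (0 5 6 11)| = 4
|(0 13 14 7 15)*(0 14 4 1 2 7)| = |(0 13 4 1 2 7 15 14)| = 8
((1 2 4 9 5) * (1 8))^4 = (1 5 4)(2 8 9)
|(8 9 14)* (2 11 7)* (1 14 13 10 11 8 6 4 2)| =11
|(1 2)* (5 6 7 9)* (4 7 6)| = 4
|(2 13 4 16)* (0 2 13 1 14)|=|(0 2 1 14)(4 16 13)|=12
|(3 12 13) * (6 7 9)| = |(3 12 13)(6 7 9)| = 3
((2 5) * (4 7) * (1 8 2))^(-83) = (1 8 2 5)(4 7)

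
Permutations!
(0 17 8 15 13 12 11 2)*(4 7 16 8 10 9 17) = (0 4 7 16 8 15 13 12 11 2)(9 17 10) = [4, 1, 0, 3, 7, 5, 6, 16, 15, 17, 9, 2, 11, 12, 14, 13, 8, 10]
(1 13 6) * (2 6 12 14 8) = (1 13 12 14 8 2 6) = [0, 13, 6, 3, 4, 5, 1, 7, 2, 9, 10, 11, 14, 12, 8]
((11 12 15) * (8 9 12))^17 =((8 9 12 15 11))^17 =(8 12 11 9 15)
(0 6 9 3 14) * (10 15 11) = [6, 1, 2, 14, 4, 5, 9, 7, 8, 3, 15, 10, 12, 13, 0, 11] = (0 6 9 3 14)(10 15 11)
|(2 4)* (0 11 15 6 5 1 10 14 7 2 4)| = |(0 11 15 6 5 1 10 14 7 2)| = 10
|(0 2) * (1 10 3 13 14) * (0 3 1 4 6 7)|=|(0 2 3 13 14 4 6 7)(1 10)|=8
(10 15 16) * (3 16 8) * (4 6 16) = (3 4 6 16 10 15 8) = [0, 1, 2, 4, 6, 5, 16, 7, 3, 9, 15, 11, 12, 13, 14, 8, 10]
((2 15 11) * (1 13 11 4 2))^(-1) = (1 11 13)(2 4 15)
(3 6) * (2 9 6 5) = (2 9 6 3 5) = [0, 1, 9, 5, 4, 2, 3, 7, 8, 6]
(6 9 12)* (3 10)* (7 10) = [0, 1, 2, 7, 4, 5, 9, 10, 8, 12, 3, 11, 6] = (3 7 10)(6 9 12)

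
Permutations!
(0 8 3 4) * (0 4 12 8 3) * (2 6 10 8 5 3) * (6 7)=[2, 1, 7, 12, 4, 3, 10, 6, 0, 9, 8, 11, 5]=(0 2 7 6 10 8)(3 12 5)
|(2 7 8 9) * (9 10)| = |(2 7 8 10 9)| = 5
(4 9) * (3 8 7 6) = (3 8 7 6)(4 9) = [0, 1, 2, 8, 9, 5, 3, 6, 7, 4]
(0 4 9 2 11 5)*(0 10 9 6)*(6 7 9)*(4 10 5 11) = [10, 1, 4, 3, 7, 5, 0, 9, 8, 2, 6, 11] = (11)(0 10 6)(2 4 7 9)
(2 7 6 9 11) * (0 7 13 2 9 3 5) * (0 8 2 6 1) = [7, 0, 13, 5, 4, 8, 3, 1, 2, 11, 10, 9, 12, 6] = (0 7 1)(2 13 6 3 5 8)(9 11)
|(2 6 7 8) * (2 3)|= 5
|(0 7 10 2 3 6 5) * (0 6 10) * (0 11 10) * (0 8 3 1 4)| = 14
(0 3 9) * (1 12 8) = (0 3 9)(1 12 8) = [3, 12, 2, 9, 4, 5, 6, 7, 1, 0, 10, 11, 8]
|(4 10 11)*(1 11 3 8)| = 6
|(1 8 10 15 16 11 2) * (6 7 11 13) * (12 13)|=11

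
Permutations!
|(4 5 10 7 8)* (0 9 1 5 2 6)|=|(0 9 1 5 10 7 8 4 2 6)|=10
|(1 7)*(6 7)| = |(1 6 7)| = 3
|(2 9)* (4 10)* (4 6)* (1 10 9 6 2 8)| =7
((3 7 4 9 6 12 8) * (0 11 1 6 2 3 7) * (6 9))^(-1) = (0 3 2 9 1 11)(4 7 8 12 6)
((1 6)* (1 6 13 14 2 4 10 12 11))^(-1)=((1 13 14 2 4 10 12 11))^(-1)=(1 11 12 10 4 2 14 13)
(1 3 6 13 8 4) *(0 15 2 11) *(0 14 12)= (0 15 2 11 14 12)(1 3 6 13 8 4)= [15, 3, 11, 6, 1, 5, 13, 7, 4, 9, 10, 14, 0, 8, 12, 2]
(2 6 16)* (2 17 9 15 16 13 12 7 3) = (2 6 13 12 7 3)(9 15 16 17) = [0, 1, 6, 2, 4, 5, 13, 3, 8, 15, 10, 11, 7, 12, 14, 16, 17, 9]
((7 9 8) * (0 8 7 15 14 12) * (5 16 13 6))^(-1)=(0 12 14 15 8)(5 6 13 16)(7 9)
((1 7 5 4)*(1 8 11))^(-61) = ((1 7 5 4 8 11))^(-61) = (1 11 8 4 5 7)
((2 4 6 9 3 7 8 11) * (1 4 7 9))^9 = ((1 4 6)(2 7 8 11)(3 9))^9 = (2 7 8 11)(3 9)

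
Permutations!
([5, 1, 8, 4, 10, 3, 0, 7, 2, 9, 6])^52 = [10, 1, 2, 0, 5, 6, 4, 7, 8, 9, 3]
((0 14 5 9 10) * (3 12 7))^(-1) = (0 10 9 5 14)(3 7 12)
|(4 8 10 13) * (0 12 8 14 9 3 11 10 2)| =28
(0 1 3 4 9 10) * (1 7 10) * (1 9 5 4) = (0 7 10)(1 3)(4 5) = [7, 3, 2, 1, 5, 4, 6, 10, 8, 9, 0]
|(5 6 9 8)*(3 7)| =4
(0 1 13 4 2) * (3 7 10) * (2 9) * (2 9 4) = (0 1 13 2)(3 7 10) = [1, 13, 0, 7, 4, 5, 6, 10, 8, 9, 3, 11, 12, 2]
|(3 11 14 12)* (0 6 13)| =12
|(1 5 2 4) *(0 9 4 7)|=7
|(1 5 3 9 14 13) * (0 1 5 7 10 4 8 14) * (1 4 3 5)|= 10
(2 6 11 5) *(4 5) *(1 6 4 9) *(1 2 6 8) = (1 8)(2 4 5 6 11 9) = [0, 8, 4, 3, 5, 6, 11, 7, 1, 2, 10, 9]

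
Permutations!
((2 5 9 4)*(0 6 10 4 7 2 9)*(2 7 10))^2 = ((0 6 2 5)(4 9 10))^2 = (0 2)(4 10 9)(5 6)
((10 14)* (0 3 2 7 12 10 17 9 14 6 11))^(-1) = ((0 3 2 7 12 10 6 11)(9 14 17))^(-1) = (0 11 6 10 12 7 2 3)(9 17 14)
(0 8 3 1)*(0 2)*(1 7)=(0 8 3 7 1 2)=[8, 2, 0, 7, 4, 5, 6, 1, 3]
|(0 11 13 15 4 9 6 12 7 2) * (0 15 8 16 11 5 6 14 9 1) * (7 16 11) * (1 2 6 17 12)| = 24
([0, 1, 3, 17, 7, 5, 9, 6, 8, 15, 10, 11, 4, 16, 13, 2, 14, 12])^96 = [0, 1, 6, 9, 3, 5, 12, 17, 8, 4, 10, 11, 2, 13, 14, 7, 16, 15]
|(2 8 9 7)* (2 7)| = 3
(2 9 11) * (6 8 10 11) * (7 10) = [0, 1, 9, 3, 4, 5, 8, 10, 7, 6, 11, 2] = (2 9 6 8 7 10 11)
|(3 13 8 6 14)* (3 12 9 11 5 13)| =8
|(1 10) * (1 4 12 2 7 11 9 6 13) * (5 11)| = 11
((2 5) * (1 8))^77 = ((1 8)(2 5))^77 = (1 8)(2 5)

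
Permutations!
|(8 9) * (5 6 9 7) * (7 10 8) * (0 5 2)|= 6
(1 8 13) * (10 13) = [0, 8, 2, 3, 4, 5, 6, 7, 10, 9, 13, 11, 12, 1] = (1 8 10 13)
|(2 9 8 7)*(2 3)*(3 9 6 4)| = 12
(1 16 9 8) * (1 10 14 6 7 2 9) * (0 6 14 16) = (0 6 7 2 9 8 10 16 1) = [6, 0, 9, 3, 4, 5, 7, 2, 10, 8, 16, 11, 12, 13, 14, 15, 1]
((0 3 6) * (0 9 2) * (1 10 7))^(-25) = ((0 3 6 9 2)(1 10 7))^(-25) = (1 7 10)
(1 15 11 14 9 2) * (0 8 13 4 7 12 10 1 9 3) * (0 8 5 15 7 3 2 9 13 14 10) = [5, 7, 13, 8, 3, 15, 6, 12, 14, 9, 1, 10, 0, 4, 2, 11] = (0 5 15 11 10 1 7 12)(2 13 4 3 8 14)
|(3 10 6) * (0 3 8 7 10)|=|(0 3)(6 8 7 10)|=4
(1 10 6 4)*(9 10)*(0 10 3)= [10, 9, 2, 0, 1, 5, 4, 7, 8, 3, 6]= (0 10 6 4 1 9 3)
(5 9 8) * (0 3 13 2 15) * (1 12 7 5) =(0 3 13 2 15)(1 12 7 5 9 8) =[3, 12, 15, 13, 4, 9, 6, 5, 1, 8, 10, 11, 7, 2, 14, 0]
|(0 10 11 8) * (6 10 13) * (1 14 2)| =|(0 13 6 10 11 8)(1 14 2)| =6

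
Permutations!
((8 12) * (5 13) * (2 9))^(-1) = (2 9)(5 13)(8 12)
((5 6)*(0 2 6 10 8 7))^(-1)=((0 2 6 5 10 8 7))^(-1)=(0 7 8 10 5 6 2)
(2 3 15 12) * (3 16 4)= [0, 1, 16, 15, 3, 5, 6, 7, 8, 9, 10, 11, 2, 13, 14, 12, 4]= (2 16 4 3 15 12)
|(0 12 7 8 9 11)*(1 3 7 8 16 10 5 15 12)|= |(0 1 3 7 16 10 5 15 12 8 9 11)|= 12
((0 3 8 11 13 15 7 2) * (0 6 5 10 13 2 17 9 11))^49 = (0 3 8)(2 11 9 17 7 15 13 10 5 6)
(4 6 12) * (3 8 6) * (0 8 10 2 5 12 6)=(0 8)(2 5 12 4 3 10)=[8, 1, 5, 10, 3, 12, 6, 7, 0, 9, 2, 11, 4]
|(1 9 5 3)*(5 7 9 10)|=|(1 10 5 3)(7 9)|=4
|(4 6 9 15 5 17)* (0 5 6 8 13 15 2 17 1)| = |(0 5 1)(2 17 4 8 13 15 6 9)| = 24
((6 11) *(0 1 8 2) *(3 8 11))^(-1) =((0 1 11 6 3 8 2))^(-1) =(0 2 8 3 6 11 1)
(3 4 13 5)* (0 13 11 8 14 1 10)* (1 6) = (0 13 5 3 4 11 8 14 6 1 10) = [13, 10, 2, 4, 11, 3, 1, 7, 14, 9, 0, 8, 12, 5, 6]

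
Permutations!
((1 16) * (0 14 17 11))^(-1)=(0 11 17 14)(1 16)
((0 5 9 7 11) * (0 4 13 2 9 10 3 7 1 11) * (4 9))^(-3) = (13)(0 10 7 5 3)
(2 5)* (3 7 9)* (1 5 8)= [0, 5, 8, 7, 4, 2, 6, 9, 1, 3]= (1 5 2 8)(3 7 9)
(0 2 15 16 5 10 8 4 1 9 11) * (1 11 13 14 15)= [2, 9, 1, 3, 11, 10, 6, 7, 4, 13, 8, 0, 12, 14, 15, 16, 5]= (0 2 1 9 13 14 15 16 5 10 8 4 11)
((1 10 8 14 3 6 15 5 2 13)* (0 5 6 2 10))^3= (0 8 2)(1 10 3)(5 14 13)(6 15)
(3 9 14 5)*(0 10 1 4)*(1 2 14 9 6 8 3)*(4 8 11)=(0 10 2 14 5 1 8 3 6 11 4)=[10, 8, 14, 6, 0, 1, 11, 7, 3, 9, 2, 4, 12, 13, 5]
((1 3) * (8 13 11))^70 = (8 13 11)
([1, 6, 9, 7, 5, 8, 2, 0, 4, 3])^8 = (0 1 6 2 9 3 7)(4 8 5)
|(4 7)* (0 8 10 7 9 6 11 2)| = |(0 8 10 7 4 9 6 11 2)| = 9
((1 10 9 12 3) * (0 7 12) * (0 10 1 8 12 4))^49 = (0 7 4)(3 8 12)(9 10)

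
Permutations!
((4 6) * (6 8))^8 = (4 6 8)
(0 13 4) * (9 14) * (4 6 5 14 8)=[13, 1, 2, 3, 0, 14, 5, 7, 4, 8, 10, 11, 12, 6, 9]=(0 13 6 5 14 9 8 4)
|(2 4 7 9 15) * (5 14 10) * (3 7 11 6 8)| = 9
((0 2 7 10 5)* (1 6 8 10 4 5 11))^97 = ((0 2 7 4 5)(1 6 8 10 11))^97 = (0 7 5 2 4)(1 8 11 6 10)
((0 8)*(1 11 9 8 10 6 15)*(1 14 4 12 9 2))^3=(0 15 12)(4 8 6)(9 10 14)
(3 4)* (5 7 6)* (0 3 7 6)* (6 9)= [3, 1, 2, 4, 7, 9, 5, 0, 8, 6]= (0 3 4 7)(5 9 6)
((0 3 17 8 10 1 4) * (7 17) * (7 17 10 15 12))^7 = (0 10 15 3 1 12 17 4 7 8)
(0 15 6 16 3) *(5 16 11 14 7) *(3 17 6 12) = [15, 1, 2, 0, 4, 16, 11, 5, 8, 9, 10, 14, 3, 13, 7, 12, 17, 6] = (0 15 12 3)(5 16 17 6 11 14 7)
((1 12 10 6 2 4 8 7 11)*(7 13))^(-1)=(1 11 7 13 8 4 2 6 10 12)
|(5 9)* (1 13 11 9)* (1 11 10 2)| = |(1 13 10 2)(5 11 9)| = 12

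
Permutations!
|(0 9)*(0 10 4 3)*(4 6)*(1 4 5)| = |(0 9 10 6 5 1 4 3)| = 8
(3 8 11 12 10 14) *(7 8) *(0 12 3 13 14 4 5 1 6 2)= [12, 6, 0, 7, 5, 1, 2, 8, 11, 9, 4, 3, 10, 14, 13]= (0 12 10 4 5 1 6 2)(3 7 8 11)(13 14)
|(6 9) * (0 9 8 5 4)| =6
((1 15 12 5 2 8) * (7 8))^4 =(1 2 15 7 12 8 5)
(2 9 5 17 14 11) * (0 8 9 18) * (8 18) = (0 18)(2 8 9 5 17 14 11) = [18, 1, 8, 3, 4, 17, 6, 7, 9, 5, 10, 2, 12, 13, 11, 15, 16, 14, 0]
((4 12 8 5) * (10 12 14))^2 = (4 10 8)(5 14 12)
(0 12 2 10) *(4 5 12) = [4, 1, 10, 3, 5, 12, 6, 7, 8, 9, 0, 11, 2] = (0 4 5 12 2 10)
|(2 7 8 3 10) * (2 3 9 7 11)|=|(2 11)(3 10)(7 8 9)|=6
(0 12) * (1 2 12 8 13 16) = [8, 2, 12, 3, 4, 5, 6, 7, 13, 9, 10, 11, 0, 16, 14, 15, 1] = (0 8 13 16 1 2 12)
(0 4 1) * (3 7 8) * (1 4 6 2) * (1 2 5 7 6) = (0 1)(3 6 5 7 8) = [1, 0, 2, 6, 4, 7, 5, 8, 3]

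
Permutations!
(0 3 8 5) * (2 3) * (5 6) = (0 2 3 8 6 5) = [2, 1, 3, 8, 4, 0, 5, 7, 6]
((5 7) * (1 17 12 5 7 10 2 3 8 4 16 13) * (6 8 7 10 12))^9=((1 17 6 8 4 16 13)(2 3 7 10)(5 12))^9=(1 6 4 13 17 8 16)(2 3 7 10)(5 12)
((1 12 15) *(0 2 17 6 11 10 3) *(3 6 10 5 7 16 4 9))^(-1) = (0 3 9 4 16 7 5 11 6 10 17 2)(1 15 12) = ((0 2 17 10 6 11 5 7 16 4 9 3)(1 12 15))^(-1)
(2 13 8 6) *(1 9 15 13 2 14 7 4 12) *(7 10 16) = (1 9 15 13 8 6 14 10 16 7 4 12) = [0, 9, 2, 3, 12, 5, 14, 4, 6, 15, 16, 11, 1, 8, 10, 13, 7]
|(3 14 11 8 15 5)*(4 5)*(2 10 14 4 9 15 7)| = |(2 10 14 11 8 7)(3 4 5)(9 15)| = 6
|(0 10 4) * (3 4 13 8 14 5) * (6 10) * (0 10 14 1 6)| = 9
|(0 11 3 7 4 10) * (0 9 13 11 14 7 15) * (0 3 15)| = |(0 14 7 4 10 9 13 11 15 3)| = 10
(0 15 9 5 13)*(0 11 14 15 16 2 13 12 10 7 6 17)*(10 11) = (0 16 2 13 10 7 6 17)(5 12 11 14 15 9) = [16, 1, 13, 3, 4, 12, 17, 6, 8, 5, 7, 14, 11, 10, 15, 9, 2, 0]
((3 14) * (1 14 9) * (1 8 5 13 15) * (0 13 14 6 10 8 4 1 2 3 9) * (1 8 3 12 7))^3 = (0 2 1 3 15 7 10 13 12 6)(4 14 8 9 5)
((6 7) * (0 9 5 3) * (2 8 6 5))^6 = (0 5 6 2)(3 7 8 9)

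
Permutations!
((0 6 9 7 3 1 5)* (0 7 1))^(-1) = (0 3 7 5 1 9 6)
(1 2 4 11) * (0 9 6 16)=(0 9 6 16)(1 2 4 11)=[9, 2, 4, 3, 11, 5, 16, 7, 8, 6, 10, 1, 12, 13, 14, 15, 0]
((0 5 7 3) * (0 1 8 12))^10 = (0 3 12 7 8 5 1)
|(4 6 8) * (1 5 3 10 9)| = |(1 5 3 10 9)(4 6 8)| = 15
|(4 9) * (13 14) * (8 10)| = 2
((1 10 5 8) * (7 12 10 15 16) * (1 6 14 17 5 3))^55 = (17)(1 3 10 12 7 16 15)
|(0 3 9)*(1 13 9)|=|(0 3 1 13 9)|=5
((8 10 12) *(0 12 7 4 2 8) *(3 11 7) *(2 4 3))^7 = (0 12)(2 8 10)(3 11 7)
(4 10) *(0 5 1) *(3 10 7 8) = (0 5 1)(3 10 4 7 8) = [5, 0, 2, 10, 7, 1, 6, 8, 3, 9, 4]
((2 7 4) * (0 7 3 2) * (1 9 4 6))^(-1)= ((0 7 6 1 9 4)(2 3))^(-1)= (0 4 9 1 6 7)(2 3)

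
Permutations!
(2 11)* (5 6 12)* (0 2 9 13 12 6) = (0 2 11 9 13 12 5) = [2, 1, 11, 3, 4, 0, 6, 7, 8, 13, 10, 9, 5, 12]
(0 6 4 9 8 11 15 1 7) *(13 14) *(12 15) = (0 6 4 9 8 11 12 15 1 7)(13 14) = [6, 7, 2, 3, 9, 5, 4, 0, 11, 8, 10, 12, 15, 14, 13, 1]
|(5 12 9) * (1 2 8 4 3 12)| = 8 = |(1 2 8 4 3 12 9 5)|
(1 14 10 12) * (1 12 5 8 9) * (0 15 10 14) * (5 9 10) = (0 15 5 8 10 9 1) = [15, 0, 2, 3, 4, 8, 6, 7, 10, 1, 9, 11, 12, 13, 14, 5]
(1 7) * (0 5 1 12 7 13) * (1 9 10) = (0 5 9 10 1 13)(7 12) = [5, 13, 2, 3, 4, 9, 6, 12, 8, 10, 1, 11, 7, 0]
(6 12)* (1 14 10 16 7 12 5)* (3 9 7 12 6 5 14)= (1 3 9 7 6 14 10 16 12 5)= [0, 3, 2, 9, 4, 1, 14, 6, 8, 7, 16, 11, 5, 13, 10, 15, 12]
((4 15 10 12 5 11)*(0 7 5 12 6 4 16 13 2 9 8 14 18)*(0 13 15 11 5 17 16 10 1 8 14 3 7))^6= (1 15 16 17 7 3 8)(2 9 14 18 13)(4 10)(6 11)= ((1 8 3 7 17 16 15)(2 9 14 18 13)(4 11 10 6))^6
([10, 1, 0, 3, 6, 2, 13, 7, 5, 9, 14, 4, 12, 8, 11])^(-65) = (0 6)(2 4)(5 11)(8 14)(10 13)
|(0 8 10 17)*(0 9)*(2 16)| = 10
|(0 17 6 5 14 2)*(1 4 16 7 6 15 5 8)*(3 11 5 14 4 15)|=14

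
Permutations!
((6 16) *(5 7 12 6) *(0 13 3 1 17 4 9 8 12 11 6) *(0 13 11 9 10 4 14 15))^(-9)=(0 9 17 16 13)(1 6 12 15 7)(3 11 8 14 5)(4 10)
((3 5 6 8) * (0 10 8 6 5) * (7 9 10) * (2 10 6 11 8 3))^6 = ((0 7 9 6 11 8 2 10 3))^6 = (0 2 6)(3 8 9)(7 10 11)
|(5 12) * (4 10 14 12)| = |(4 10 14 12 5)| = 5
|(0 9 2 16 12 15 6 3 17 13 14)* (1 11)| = |(0 9 2 16 12 15 6 3 17 13 14)(1 11)| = 22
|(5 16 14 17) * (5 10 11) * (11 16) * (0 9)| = |(0 9)(5 11)(10 16 14 17)| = 4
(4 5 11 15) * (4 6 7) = [0, 1, 2, 3, 5, 11, 7, 4, 8, 9, 10, 15, 12, 13, 14, 6] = (4 5 11 15 6 7)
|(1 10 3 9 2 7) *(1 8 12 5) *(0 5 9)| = 5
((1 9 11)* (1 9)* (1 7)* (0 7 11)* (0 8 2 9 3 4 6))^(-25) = ((0 7 1 11 3 4 6)(2 9 8))^(-25) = (0 11 6 1 4 7 3)(2 8 9)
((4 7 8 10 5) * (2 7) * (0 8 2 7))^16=((0 8 10 5 4 7 2))^16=(0 10 4 2 8 5 7)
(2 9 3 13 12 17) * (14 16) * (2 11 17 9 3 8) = (2 3 13 12 9 8)(11 17)(14 16) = [0, 1, 3, 13, 4, 5, 6, 7, 2, 8, 10, 17, 9, 12, 16, 15, 14, 11]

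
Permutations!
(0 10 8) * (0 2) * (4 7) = (0 10 8 2)(4 7) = [10, 1, 0, 3, 7, 5, 6, 4, 2, 9, 8]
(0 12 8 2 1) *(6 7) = [12, 0, 1, 3, 4, 5, 7, 6, 2, 9, 10, 11, 8] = (0 12 8 2 1)(6 7)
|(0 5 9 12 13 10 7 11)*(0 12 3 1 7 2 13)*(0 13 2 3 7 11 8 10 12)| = |(0 5 9 7 8 10 3 1 11)(12 13)| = 18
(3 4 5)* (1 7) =(1 7)(3 4 5) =[0, 7, 2, 4, 5, 3, 6, 1]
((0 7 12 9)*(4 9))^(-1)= (0 9 4 12 7)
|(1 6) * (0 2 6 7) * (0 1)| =6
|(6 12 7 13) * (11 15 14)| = |(6 12 7 13)(11 15 14)| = 12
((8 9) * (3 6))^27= (3 6)(8 9)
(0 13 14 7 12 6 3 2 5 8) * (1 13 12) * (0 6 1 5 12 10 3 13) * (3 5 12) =(0 10 5 8 6 13 14 7 12 1)(2 3) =[10, 0, 3, 2, 4, 8, 13, 12, 6, 9, 5, 11, 1, 14, 7]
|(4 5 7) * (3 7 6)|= 5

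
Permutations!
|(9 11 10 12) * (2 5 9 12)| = |(12)(2 5 9 11 10)| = 5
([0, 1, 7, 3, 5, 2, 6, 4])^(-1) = (2 5 4 7)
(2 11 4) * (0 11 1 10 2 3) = (0 11 4 3)(1 10 2) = [11, 10, 1, 0, 3, 5, 6, 7, 8, 9, 2, 4]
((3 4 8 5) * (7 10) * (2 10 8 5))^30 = (2 7)(8 10)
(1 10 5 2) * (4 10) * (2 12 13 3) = (1 4 10 5 12 13 3 2) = [0, 4, 1, 2, 10, 12, 6, 7, 8, 9, 5, 11, 13, 3]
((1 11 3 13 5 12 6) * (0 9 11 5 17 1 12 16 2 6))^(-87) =((0 9 11 3 13 17 1 5 16 2 6 12))^(-87) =(0 2 1 3)(5 13 9 6)(11 12 16 17)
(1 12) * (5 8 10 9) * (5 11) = (1 12)(5 8 10 9 11) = [0, 12, 2, 3, 4, 8, 6, 7, 10, 11, 9, 5, 1]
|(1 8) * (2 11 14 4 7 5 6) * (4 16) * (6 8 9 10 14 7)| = 12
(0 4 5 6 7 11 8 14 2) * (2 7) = [4, 1, 0, 3, 5, 6, 2, 11, 14, 9, 10, 8, 12, 13, 7] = (0 4 5 6 2)(7 11 8 14)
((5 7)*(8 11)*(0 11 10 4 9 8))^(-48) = (11)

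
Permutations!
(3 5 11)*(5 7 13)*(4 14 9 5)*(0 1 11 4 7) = [1, 11, 2, 0, 14, 4, 6, 13, 8, 5, 10, 3, 12, 7, 9] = (0 1 11 3)(4 14 9 5)(7 13)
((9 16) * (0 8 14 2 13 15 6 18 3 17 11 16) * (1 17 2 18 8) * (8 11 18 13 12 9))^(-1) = ((0 1 17 18 3 2 12 9)(6 11 16 8 14 13 15))^(-1) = (0 9 12 2 3 18 17 1)(6 15 13 14 8 16 11)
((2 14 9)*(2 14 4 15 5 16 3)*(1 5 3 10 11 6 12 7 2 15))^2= (1 16 11 12 2)(4 5 10 6 7)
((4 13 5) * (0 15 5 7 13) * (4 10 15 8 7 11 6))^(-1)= (0 4 6 11 13 7 8)(5 15 10)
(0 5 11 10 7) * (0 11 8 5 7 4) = (0 7 11 10 4)(5 8) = [7, 1, 2, 3, 0, 8, 6, 11, 5, 9, 4, 10]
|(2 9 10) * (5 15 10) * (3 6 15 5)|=|(2 9 3 6 15 10)|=6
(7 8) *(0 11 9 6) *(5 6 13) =(0 11 9 13 5 6)(7 8) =[11, 1, 2, 3, 4, 6, 0, 8, 7, 13, 10, 9, 12, 5]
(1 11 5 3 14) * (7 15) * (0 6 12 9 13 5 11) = (0 6 12 9 13 5 3 14 1)(7 15) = [6, 0, 2, 14, 4, 3, 12, 15, 8, 13, 10, 11, 9, 5, 1, 7]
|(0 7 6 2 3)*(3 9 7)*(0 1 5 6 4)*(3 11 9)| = |(0 11 9 7 4)(1 5 6 2 3)| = 5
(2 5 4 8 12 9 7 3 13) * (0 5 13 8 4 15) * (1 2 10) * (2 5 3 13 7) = [3, 5, 7, 8, 4, 15, 6, 13, 12, 2, 1, 11, 9, 10, 14, 0] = (0 3 8 12 9 2 7 13 10 1 5 15)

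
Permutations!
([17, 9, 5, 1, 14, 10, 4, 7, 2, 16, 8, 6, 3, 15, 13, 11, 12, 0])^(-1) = [17, 3, 8, 12, 6, 2, 11, 7, 10, 1, 5, 15, 16, 14, 4, 13, 9, 0]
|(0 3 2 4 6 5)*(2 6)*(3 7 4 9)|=|(0 7 4 2 9 3 6 5)|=8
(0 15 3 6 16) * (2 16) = [15, 1, 16, 6, 4, 5, 2, 7, 8, 9, 10, 11, 12, 13, 14, 3, 0] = (0 15 3 6 2 16)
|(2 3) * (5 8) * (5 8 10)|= 2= |(2 3)(5 10)|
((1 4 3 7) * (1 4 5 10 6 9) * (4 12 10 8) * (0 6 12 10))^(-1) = (0 12 10 7 3 4 8 5 1 9 6)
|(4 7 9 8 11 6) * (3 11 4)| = |(3 11 6)(4 7 9 8)| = 12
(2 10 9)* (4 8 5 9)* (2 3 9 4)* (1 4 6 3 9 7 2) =(1 4 8 5 6 3 7 2 10) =[0, 4, 10, 7, 8, 6, 3, 2, 5, 9, 1]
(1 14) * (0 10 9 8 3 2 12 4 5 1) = [10, 14, 12, 2, 5, 1, 6, 7, 3, 8, 9, 11, 4, 13, 0] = (0 10 9 8 3 2 12 4 5 1 14)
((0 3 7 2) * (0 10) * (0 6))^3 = ((0 3 7 2 10 6))^3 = (0 2)(3 10)(6 7)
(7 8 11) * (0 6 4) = (0 6 4)(7 8 11) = [6, 1, 2, 3, 0, 5, 4, 8, 11, 9, 10, 7]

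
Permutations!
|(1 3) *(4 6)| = |(1 3)(4 6)| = 2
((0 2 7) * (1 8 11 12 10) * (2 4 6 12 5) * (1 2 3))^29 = ((0 4 6 12 10 2 7)(1 8 11 5 3))^29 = (0 4 6 12 10 2 7)(1 3 5 11 8)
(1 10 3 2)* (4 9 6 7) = [0, 10, 1, 2, 9, 5, 7, 4, 8, 6, 3] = (1 10 3 2)(4 9 6 7)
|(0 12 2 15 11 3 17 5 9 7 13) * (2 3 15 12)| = |(0 2 12 3 17 5 9 7 13)(11 15)| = 18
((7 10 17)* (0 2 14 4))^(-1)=((0 2 14 4)(7 10 17))^(-1)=(0 4 14 2)(7 17 10)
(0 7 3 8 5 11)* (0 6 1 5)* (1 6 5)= [7, 1, 2, 8, 4, 11, 6, 3, 0, 9, 10, 5]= (0 7 3 8)(5 11)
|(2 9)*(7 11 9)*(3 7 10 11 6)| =12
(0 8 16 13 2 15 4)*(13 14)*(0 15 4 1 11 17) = (0 8 16 14 13 2 4 15 1 11 17) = [8, 11, 4, 3, 15, 5, 6, 7, 16, 9, 10, 17, 12, 2, 13, 1, 14, 0]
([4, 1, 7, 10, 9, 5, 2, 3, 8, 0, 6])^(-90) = (10)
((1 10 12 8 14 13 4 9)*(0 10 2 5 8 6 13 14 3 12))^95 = (14)(0 10)(1 12)(2 6)(3 9)(4 8)(5 13)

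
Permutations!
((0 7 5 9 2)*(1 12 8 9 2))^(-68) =((0 7 5 2)(1 12 8 9))^(-68) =(12)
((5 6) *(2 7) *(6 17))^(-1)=(2 7)(5 6 17)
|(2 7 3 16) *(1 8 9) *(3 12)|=15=|(1 8 9)(2 7 12 3 16)|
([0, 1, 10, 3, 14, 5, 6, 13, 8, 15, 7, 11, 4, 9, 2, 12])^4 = [0, 1, 9, 3, 7, 5, 6, 12, 8, 14, 15, 11, 10, 4, 13, 2]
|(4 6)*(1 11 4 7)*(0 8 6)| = 7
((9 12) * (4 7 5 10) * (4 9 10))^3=((4 7 5)(9 12 10))^3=(12)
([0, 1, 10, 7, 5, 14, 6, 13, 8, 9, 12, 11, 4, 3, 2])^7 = [0, 1, 10, 7, 5, 14, 6, 13, 8, 9, 12, 11, 4, 3, 2]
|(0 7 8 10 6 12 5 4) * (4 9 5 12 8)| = |(12)(0 7 4)(5 9)(6 8 10)| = 6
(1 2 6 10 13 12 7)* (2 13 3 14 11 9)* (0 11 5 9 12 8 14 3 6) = (0 11 12 7 1 13 8 14 5 9 2)(6 10) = [11, 13, 0, 3, 4, 9, 10, 1, 14, 2, 6, 12, 7, 8, 5]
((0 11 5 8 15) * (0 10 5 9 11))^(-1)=(5 10 15 8)(9 11)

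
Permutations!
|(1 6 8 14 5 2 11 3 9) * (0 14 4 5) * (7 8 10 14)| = 13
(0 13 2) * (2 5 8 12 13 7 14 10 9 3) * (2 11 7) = (0 2)(3 11 7 14 10 9)(5 8 12 13) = [2, 1, 0, 11, 4, 8, 6, 14, 12, 3, 9, 7, 13, 5, 10]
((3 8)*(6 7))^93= ((3 8)(6 7))^93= (3 8)(6 7)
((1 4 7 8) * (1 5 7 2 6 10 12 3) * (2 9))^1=(1 4 9 2 6 10 12 3)(5 7 8)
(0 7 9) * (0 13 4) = (0 7 9 13 4) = [7, 1, 2, 3, 0, 5, 6, 9, 8, 13, 10, 11, 12, 4]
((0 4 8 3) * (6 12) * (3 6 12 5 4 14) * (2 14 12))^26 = ((0 12 2 14 3)(4 8 6 5))^26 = (0 12 2 14 3)(4 6)(5 8)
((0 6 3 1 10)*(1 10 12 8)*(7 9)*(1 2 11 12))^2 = (0 3)(2 12)(6 10)(8 11)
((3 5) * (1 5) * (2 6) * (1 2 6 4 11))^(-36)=(11)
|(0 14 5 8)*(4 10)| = 4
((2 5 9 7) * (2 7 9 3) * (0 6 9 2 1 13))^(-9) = (0 13 1 3 5 2 9 6)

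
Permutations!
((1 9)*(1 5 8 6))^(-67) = (1 8 9 6 5)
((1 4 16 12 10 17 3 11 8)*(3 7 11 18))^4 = ((1 4 16 12 10 17 7 11 8)(3 18))^4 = (18)(1 10 8 12 11 16 7 4 17)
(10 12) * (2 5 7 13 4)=(2 5 7 13 4)(10 12)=[0, 1, 5, 3, 2, 7, 6, 13, 8, 9, 12, 11, 10, 4]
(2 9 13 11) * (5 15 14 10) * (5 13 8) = [0, 1, 9, 3, 4, 15, 6, 7, 5, 8, 13, 2, 12, 11, 10, 14] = (2 9 8 5 15 14 10 13 11)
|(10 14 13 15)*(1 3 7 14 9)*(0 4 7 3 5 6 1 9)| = |(0 4 7 14 13 15 10)(1 5 6)| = 21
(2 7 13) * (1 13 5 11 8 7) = (1 13 2)(5 11 8 7) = [0, 13, 1, 3, 4, 11, 6, 5, 7, 9, 10, 8, 12, 2]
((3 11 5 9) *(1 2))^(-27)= ((1 2)(3 11 5 9))^(-27)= (1 2)(3 11 5 9)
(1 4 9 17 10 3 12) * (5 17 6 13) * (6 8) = (1 4 9 8 6 13 5 17 10 3 12) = [0, 4, 2, 12, 9, 17, 13, 7, 6, 8, 3, 11, 1, 5, 14, 15, 16, 10]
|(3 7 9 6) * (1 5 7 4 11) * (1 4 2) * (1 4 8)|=|(1 5 7 9 6 3 2 4 11 8)|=10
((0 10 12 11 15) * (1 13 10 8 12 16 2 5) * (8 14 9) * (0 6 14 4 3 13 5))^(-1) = (0 2 16 10 13 3 4)(1 5)(6 15 11 12 8 9 14)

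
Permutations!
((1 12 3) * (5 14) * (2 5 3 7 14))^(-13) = (1 7 3 12 14)(2 5)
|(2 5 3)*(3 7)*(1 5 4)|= |(1 5 7 3 2 4)|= 6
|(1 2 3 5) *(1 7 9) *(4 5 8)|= 8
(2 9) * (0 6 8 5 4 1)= (0 6 8 5 4 1)(2 9)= [6, 0, 9, 3, 1, 4, 8, 7, 5, 2]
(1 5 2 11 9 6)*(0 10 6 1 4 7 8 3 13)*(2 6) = (0 10 2 11 9 1 5 6 4 7 8 3 13) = [10, 5, 11, 13, 7, 6, 4, 8, 3, 1, 2, 9, 12, 0]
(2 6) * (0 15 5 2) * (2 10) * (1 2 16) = (0 15 5 10 16 1 2 6) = [15, 2, 6, 3, 4, 10, 0, 7, 8, 9, 16, 11, 12, 13, 14, 5, 1]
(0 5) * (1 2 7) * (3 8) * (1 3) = (0 5)(1 2 7 3 8) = [5, 2, 7, 8, 4, 0, 6, 3, 1]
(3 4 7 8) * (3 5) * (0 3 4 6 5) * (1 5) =(0 3 6 1 5 4 7 8) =[3, 5, 2, 6, 7, 4, 1, 8, 0]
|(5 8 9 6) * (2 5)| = 5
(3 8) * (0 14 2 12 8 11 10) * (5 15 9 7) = (0 14 2 12 8 3 11 10)(5 15 9 7) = [14, 1, 12, 11, 4, 15, 6, 5, 3, 7, 0, 10, 8, 13, 2, 9]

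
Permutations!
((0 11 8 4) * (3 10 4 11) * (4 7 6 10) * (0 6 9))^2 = ((0 3 4 6 10 7 9)(8 11))^2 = (11)(0 4 10 9 3 6 7)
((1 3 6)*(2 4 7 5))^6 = (2 7)(4 5)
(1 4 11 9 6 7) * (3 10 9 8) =(1 4 11 8 3 10 9 6 7) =[0, 4, 2, 10, 11, 5, 7, 1, 3, 6, 9, 8]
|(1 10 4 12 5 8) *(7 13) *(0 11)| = 6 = |(0 11)(1 10 4 12 5 8)(7 13)|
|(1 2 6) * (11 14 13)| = |(1 2 6)(11 14 13)| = 3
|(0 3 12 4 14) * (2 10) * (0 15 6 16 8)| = 18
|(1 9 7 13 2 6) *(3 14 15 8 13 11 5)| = 12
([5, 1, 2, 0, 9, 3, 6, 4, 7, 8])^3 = (4 7 8 9)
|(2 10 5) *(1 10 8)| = |(1 10 5 2 8)| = 5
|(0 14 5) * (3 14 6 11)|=6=|(0 6 11 3 14 5)|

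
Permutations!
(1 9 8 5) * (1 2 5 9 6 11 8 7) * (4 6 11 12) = (1 11 8 9 7)(2 5)(4 6 12) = [0, 11, 5, 3, 6, 2, 12, 1, 9, 7, 10, 8, 4]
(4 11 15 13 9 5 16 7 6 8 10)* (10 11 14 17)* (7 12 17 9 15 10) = (4 14 9 5 16 12 17 7 6 8 11 10)(13 15) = [0, 1, 2, 3, 14, 16, 8, 6, 11, 5, 4, 10, 17, 15, 9, 13, 12, 7]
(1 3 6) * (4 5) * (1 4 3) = (3 6 4 5) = [0, 1, 2, 6, 5, 3, 4]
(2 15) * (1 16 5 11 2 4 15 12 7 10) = (1 16 5 11 2 12 7 10)(4 15) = [0, 16, 12, 3, 15, 11, 6, 10, 8, 9, 1, 2, 7, 13, 14, 4, 5]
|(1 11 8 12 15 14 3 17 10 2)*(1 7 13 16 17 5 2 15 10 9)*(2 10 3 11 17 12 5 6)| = |(1 17 9)(2 7 13 16 12 3 6)(5 10 15 14 11 8)| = 42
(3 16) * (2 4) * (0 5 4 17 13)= (0 5 4 2 17 13)(3 16)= [5, 1, 17, 16, 2, 4, 6, 7, 8, 9, 10, 11, 12, 0, 14, 15, 3, 13]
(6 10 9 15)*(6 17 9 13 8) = (6 10 13 8)(9 15 17) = [0, 1, 2, 3, 4, 5, 10, 7, 6, 15, 13, 11, 12, 8, 14, 17, 16, 9]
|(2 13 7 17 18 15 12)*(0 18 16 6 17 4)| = |(0 18 15 12 2 13 7 4)(6 17 16)| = 24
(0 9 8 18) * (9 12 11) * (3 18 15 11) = (0 12 3 18)(8 15 11 9) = [12, 1, 2, 18, 4, 5, 6, 7, 15, 8, 10, 9, 3, 13, 14, 11, 16, 17, 0]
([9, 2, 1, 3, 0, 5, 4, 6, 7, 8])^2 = (0 8 6)(4 9 7)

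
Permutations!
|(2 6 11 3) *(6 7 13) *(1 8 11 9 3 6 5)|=10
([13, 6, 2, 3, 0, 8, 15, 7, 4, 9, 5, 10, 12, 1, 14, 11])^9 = (0 4 8 5 10 11 15 6 1 13)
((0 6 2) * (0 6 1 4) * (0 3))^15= (0 3 4 1)(2 6)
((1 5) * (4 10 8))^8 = (4 8 10)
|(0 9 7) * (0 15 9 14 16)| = |(0 14 16)(7 15 9)| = 3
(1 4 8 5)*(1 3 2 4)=(2 4 8 5 3)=[0, 1, 4, 2, 8, 3, 6, 7, 5]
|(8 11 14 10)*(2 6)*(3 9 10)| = 6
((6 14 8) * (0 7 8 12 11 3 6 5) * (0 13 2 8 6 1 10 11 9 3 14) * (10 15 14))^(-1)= (0 6 7)(1 3 9 12 14 15)(2 13 5 8)(10 11)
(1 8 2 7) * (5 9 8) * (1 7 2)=(1 5 9 8)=[0, 5, 2, 3, 4, 9, 6, 7, 1, 8]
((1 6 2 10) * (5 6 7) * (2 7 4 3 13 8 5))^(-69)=((1 4 3 13 8 5 6 7 2 10))^(-69)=(1 4 3 13 8 5 6 7 2 10)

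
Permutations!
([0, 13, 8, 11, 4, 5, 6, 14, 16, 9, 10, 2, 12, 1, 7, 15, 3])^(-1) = [0, 13, 11, 16, 4, 5, 6, 14, 2, 9, 10, 3, 12, 1, 7, 15, 8]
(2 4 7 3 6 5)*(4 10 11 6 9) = [0, 1, 10, 9, 7, 2, 5, 3, 8, 4, 11, 6] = (2 10 11 6 5)(3 9 4 7)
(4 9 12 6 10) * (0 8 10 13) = (0 8 10 4 9 12 6 13) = [8, 1, 2, 3, 9, 5, 13, 7, 10, 12, 4, 11, 6, 0]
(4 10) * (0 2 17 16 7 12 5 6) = [2, 1, 17, 3, 10, 6, 0, 12, 8, 9, 4, 11, 5, 13, 14, 15, 7, 16] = (0 2 17 16 7 12 5 6)(4 10)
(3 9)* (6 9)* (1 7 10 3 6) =(1 7 10 3)(6 9) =[0, 7, 2, 1, 4, 5, 9, 10, 8, 6, 3]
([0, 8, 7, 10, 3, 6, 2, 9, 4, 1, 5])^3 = [0, 3, 1, 6, 5, 7, 9, 8, 10, 4, 2]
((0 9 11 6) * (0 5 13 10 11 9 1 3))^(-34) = (0 3 1)(5 13 10 11 6)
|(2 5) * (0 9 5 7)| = 5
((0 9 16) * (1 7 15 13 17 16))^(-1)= (0 16 17 13 15 7 1 9)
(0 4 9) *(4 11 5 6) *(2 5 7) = (0 11 7 2 5 6 4 9) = [11, 1, 5, 3, 9, 6, 4, 2, 8, 0, 10, 7]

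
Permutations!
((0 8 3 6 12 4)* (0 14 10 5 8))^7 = (3 8 5 10 14 4 12 6)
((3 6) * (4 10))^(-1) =(3 6)(4 10)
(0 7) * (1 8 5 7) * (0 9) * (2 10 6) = (0 1 8 5 7 9)(2 10 6) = [1, 8, 10, 3, 4, 7, 2, 9, 5, 0, 6]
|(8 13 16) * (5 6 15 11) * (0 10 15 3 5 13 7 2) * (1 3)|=36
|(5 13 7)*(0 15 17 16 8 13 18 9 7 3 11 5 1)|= 13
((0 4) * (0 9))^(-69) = ((0 4 9))^(-69) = (9)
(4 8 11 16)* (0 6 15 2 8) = [6, 1, 8, 3, 0, 5, 15, 7, 11, 9, 10, 16, 12, 13, 14, 2, 4] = (0 6 15 2 8 11 16 4)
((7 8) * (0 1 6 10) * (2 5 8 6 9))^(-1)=(0 10 6 7 8 5 2 9 1)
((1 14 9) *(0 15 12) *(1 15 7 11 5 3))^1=(0 7 11 5 3 1 14 9 15 12)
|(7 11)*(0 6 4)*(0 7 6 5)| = |(0 5)(4 7 11 6)| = 4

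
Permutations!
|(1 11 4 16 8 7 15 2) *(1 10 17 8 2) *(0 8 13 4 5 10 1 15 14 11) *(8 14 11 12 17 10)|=36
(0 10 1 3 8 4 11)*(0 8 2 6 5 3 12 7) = (0 10 1 12 7)(2 6 5 3)(4 11 8) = [10, 12, 6, 2, 11, 3, 5, 0, 4, 9, 1, 8, 7]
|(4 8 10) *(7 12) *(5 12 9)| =|(4 8 10)(5 12 7 9)| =12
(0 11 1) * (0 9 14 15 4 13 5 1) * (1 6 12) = (0 11)(1 9 14 15 4 13 5 6 12) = [11, 9, 2, 3, 13, 6, 12, 7, 8, 14, 10, 0, 1, 5, 15, 4]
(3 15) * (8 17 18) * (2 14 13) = [0, 1, 14, 15, 4, 5, 6, 7, 17, 9, 10, 11, 12, 2, 13, 3, 16, 18, 8] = (2 14 13)(3 15)(8 17 18)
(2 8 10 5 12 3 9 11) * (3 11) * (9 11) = (2 8 10 5 12 9 3 11) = [0, 1, 8, 11, 4, 12, 6, 7, 10, 3, 5, 2, 9]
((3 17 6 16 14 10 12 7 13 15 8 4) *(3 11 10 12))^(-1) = (3 10 11 4 8 15 13 7 12 14 16 6 17)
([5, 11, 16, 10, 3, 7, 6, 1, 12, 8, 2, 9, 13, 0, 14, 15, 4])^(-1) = [13, 7, 10, 4, 16, 0, 6, 5, 9, 11, 3, 1, 8, 12, 14, 15, 2]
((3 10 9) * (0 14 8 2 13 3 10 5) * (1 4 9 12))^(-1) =(0 5 3 13 2 8 14)(1 12 10 9 4)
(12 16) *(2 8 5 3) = [0, 1, 8, 2, 4, 3, 6, 7, 5, 9, 10, 11, 16, 13, 14, 15, 12] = (2 8 5 3)(12 16)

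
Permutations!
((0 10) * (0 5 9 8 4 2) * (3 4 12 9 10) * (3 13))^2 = ((0 13 3 4 2)(5 10)(8 12 9))^2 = (0 3 2 13 4)(8 9 12)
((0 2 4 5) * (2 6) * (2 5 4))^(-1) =((0 6 5))^(-1) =(0 5 6)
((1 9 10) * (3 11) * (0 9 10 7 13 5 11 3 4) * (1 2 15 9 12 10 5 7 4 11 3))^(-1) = (0 4 9 15 2 10 12)(1 3 5)(7 13)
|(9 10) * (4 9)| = 3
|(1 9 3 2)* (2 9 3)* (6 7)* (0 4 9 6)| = 8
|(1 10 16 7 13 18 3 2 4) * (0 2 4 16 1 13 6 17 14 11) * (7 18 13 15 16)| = |(0 2 7 6 17 14 11)(1 10)(3 4 15 16 18)| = 70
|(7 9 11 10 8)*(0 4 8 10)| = |(0 4 8 7 9 11)| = 6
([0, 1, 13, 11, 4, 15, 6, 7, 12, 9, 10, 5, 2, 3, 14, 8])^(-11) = (2 15 3 12 5 13 8 11)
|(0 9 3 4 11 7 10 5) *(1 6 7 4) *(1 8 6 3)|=|(0 9 1 3 8 6 7 10 5)(4 11)|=18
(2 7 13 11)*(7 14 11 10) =(2 14 11)(7 13 10) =[0, 1, 14, 3, 4, 5, 6, 13, 8, 9, 7, 2, 12, 10, 11]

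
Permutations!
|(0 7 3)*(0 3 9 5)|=|(0 7 9 5)|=4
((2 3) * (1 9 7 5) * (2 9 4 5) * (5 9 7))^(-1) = ((1 4 9 5)(2 3 7))^(-1) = (1 5 9 4)(2 7 3)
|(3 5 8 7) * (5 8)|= 3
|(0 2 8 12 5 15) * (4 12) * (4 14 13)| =|(0 2 8 14 13 4 12 5 15)| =9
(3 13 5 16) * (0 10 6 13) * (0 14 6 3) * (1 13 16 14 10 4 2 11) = (0 4 2 11 1 13 5 14 6 16)(3 10) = [4, 13, 11, 10, 2, 14, 16, 7, 8, 9, 3, 1, 12, 5, 6, 15, 0]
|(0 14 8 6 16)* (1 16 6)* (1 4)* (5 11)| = |(0 14 8 4 1 16)(5 11)| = 6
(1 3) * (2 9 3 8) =(1 8 2 9 3) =[0, 8, 9, 1, 4, 5, 6, 7, 2, 3]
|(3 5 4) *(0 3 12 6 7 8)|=8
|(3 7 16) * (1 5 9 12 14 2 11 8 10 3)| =12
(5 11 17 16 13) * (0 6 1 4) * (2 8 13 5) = (0 6 1 4)(2 8 13)(5 11 17 16) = [6, 4, 8, 3, 0, 11, 1, 7, 13, 9, 10, 17, 12, 2, 14, 15, 5, 16]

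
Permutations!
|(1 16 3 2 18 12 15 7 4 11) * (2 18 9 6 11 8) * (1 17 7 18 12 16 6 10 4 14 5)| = 35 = |(1 6 11 17 7 14 5)(2 9 10 4 8)(3 12 15 18 16)|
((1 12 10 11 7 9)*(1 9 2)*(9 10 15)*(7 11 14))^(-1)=((1 12 15 9 10 14 7 2))^(-1)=(1 2 7 14 10 9 15 12)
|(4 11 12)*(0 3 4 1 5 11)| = |(0 3 4)(1 5 11 12)| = 12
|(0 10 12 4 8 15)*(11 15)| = |(0 10 12 4 8 11 15)| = 7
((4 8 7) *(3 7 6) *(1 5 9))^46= (1 5 9)(3 7 4 8 6)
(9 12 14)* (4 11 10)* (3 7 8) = (3 7 8)(4 11 10)(9 12 14) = [0, 1, 2, 7, 11, 5, 6, 8, 3, 12, 4, 10, 14, 13, 9]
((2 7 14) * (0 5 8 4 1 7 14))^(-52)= (14)(0 8 1)(4 7 5)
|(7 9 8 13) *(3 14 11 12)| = |(3 14 11 12)(7 9 8 13)| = 4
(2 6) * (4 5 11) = (2 6)(4 5 11) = [0, 1, 6, 3, 5, 11, 2, 7, 8, 9, 10, 4]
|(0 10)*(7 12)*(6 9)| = |(0 10)(6 9)(7 12)| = 2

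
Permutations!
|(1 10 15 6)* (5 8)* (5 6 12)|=7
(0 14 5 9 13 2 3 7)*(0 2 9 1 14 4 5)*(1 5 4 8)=(0 8 1 14)(2 3 7)(9 13)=[8, 14, 3, 7, 4, 5, 6, 2, 1, 13, 10, 11, 12, 9, 0]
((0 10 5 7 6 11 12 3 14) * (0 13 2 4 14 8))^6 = (0 12 7)(2 14)(3 6 10)(4 13)(5 8 11)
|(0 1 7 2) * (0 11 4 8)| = |(0 1 7 2 11 4 8)| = 7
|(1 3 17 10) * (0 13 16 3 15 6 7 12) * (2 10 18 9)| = 14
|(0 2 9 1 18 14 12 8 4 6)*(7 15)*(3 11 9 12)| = |(0 2 12 8 4 6)(1 18 14 3 11 9)(7 15)| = 6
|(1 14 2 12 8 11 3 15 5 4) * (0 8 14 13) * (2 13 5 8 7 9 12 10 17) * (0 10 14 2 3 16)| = |(0 7 9 12 2 14 13 10 17 3 15 8 11 16)(1 5 4)| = 42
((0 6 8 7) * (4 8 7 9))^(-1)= (0 7 6)(4 9 8)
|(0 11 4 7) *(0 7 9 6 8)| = |(0 11 4 9 6 8)| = 6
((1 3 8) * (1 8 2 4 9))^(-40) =(9)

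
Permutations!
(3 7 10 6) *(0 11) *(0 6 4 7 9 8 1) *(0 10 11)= [0, 10, 2, 9, 7, 5, 3, 11, 1, 8, 4, 6]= (1 10 4 7 11 6 3 9 8)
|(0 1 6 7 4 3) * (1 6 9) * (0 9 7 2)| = |(0 6 2)(1 7 4 3 9)| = 15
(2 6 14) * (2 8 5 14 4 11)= (2 6 4 11)(5 14 8)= [0, 1, 6, 3, 11, 14, 4, 7, 5, 9, 10, 2, 12, 13, 8]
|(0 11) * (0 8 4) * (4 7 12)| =6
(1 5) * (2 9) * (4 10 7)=(1 5)(2 9)(4 10 7)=[0, 5, 9, 3, 10, 1, 6, 4, 8, 2, 7]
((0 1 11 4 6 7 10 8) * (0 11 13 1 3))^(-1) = (0 3)(1 13)(4 11 8 10 7 6)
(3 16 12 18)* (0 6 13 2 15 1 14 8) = [6, 14, 15, 16, 4, 5, 13, 7, 0, 9, 10, 11, 18, 2, 8, 1, 12, 17, 3] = (0 6 13 2 15 1 14 8)(3 16 12 18)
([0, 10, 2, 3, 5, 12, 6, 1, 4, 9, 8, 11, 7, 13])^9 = (13)(1 8 5 7 10 4 12)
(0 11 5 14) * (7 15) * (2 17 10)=(0 11 5 14)(2 17 10)(7 15)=[11, 1, 17, 3, 4, 14, 6, 15, 8, 9, 2, 5, 12, 13, 0, 7, 16, 10]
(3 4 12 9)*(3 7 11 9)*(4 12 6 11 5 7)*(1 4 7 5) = (1 4 6 11 9 7)(3 12) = [0, 4, 2, 12, 6, 5, 11, 1, 8, 7, 10, 9, 3]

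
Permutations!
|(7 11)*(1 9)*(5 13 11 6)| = 10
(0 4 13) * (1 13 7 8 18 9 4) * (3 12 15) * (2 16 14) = (0 1 13)(2 16 14)(3 12 15)(4 7 8 18 9) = [1, 13, 16, 12, 7, 5, 6, 8, 18, 4, 10, 11, 15, 0, 2, 3, 14, 17, 9]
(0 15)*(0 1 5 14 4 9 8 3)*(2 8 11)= [15, 5, 8, 0, 9, 14, 6, 7, 3, 11, 10, 2, 12, 13, 4, 1]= (0 15 1 5 14 4 9 11 2 8 3)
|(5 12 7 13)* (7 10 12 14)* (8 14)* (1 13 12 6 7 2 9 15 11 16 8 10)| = 7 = |(1 13 5 10 6 7 12)(2 9 15 11 16 8 14)|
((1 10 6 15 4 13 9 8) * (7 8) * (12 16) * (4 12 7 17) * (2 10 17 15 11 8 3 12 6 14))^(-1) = ((1 17 4 13 9 15 6 11 8)(2 10 14)(3 12 16 7))^(-1) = (1 8 11 6 15 9 13 4 17)(2 14 10)(3 7 16 12)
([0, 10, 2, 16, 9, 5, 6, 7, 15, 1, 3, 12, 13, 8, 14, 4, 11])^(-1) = (1 9 4 15 8 13 12 11 16 3 10)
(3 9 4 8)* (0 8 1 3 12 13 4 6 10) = [8, 3, 2, 9, 1, 5, 10, 7, 12, 6, 0, 11, 13, 4] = (0 8 12 13 4 1 3 9 6 10)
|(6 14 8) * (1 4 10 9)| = 12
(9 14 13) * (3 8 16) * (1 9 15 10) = (1 9 14 13 15 10)(3 8 16) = [0, 9, 2, 8, 4, 5, 6, 7, 16, 14, 1, 11, 12, 15, 13, 10, 3]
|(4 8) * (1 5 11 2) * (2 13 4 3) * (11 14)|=|(1 5 14 11 13 4 8 3 2)|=9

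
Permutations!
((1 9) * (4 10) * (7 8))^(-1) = (1 9)(4 10)(7 8)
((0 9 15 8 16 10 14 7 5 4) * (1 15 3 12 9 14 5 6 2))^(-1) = (0 4 5 10 16 8 15 1 2 6 7 14)(3 9 12)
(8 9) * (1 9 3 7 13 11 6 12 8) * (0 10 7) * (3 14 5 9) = [10, 3, 2, 0, 4, 9, 12, 13, 14, 1, 7, 6, 8, 11, 5] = (0 10 7 13 11 6 12 8 14 5 9 1 3)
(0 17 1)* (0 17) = [0, 17, 2, 3, 4, 5, 6, 7, 8, 9, 10, 11, 12, 13, 14, 15, 16, 1] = (1 17)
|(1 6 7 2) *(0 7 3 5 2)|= 10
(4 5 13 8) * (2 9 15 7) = (2 9 15 7)(4 5 13 8) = [0, 1, 9, 3, 5, 13, 6, 2, 4, 15, 10, 11, 12, 8, 14, 7]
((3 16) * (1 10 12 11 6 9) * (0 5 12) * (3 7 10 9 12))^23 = (0 10 7 16 3 5)(1 9)(6 11 12)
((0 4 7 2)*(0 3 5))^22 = (0 3 7)(2 4 5)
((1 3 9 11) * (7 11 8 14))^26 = ((1 3 9 8 14 7 11))^26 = (1 7 8 3 11 14 9)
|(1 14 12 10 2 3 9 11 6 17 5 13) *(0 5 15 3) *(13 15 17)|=|(17)(0 5 15 3 9 11 6 13 1 14 12 10 2)|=13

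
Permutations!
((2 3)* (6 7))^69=((2 3)(6 7))^69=(2 3)(6 7)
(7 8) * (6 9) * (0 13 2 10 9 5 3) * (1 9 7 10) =(0 13 2 1 9 6 5 3)(7 8 10) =[13, 9, 1, 0, 4, 3, 5, 8, 10, 6, 7, 11, 12, 2]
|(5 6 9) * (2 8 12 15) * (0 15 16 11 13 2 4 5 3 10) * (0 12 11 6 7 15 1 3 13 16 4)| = |(0 1 3 10 12 4 5 7 15)(2 8 11 16 6 9 13)| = 63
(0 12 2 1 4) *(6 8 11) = (0 12 2 1 4)(6 8 11) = [12, 4, 1, 3, 0, 5, 8, 7, 11, 9, 10, 6, 2]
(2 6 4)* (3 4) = (2 6 3 4) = [0, 1, 6, 4, 2, 5, 3]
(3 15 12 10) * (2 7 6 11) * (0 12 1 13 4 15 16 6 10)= [12, 13, 7, 16, 15, 5, 11, 10, 8, 9, 3, 2, 0, 4, 14, 1, 6]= (0 12)(1 13 4 15)(2 7 10 3 16 6 11)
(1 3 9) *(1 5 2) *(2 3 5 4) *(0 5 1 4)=[5, 1, 4, 9, 2, 3, 6, 7, 8, 0]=(0 5 3 9)(2 4)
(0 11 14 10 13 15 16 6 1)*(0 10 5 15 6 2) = (0 11 14 5 15 16 2)(1 10 13 6) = [11, 10, 0, 3, 4, 15, 1, 7, 8, 9, 13, 14, 12, 6, 5, 16, 2]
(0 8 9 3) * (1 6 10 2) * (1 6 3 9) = (0 8 1 3)(2 6 10) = [8, 3, 6, 0, 4, 5, 10, 7, 1, 9, 2]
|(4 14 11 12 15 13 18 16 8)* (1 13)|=10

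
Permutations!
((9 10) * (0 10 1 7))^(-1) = ((0 10 9 1 7))^(-1) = (0 7 1 9 10)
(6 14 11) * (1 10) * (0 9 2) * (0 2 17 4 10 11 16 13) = [9, 11, 2, 3, 10, 5, 14, 7, 8, 17, 1, 6, 12, 0, 16, 15, 13, 4] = (0 9 17 4 10 1 11 6 14 16 13)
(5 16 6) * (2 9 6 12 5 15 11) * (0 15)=(0 15 11 2 9 6)(5 16 12)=[15, 1, 9, 3, 4, 16, 0, 7, 8, 6, 10, 2, 5, 13, 14, 11, 12]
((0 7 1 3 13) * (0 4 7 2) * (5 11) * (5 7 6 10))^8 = ((0 2)(1 3 13 4 6 10 5 11 7))^8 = (1 7 11 5 10 6 4 13 3)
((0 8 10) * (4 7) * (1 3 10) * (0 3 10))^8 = ((0 8 1 10 3)(4 7))^8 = (0 10 8 3 1)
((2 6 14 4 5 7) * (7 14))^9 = (14)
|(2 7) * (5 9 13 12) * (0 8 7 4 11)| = 12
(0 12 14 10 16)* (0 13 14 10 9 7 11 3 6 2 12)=(2 12 10 16 13 14 9 7 11 3 6)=[0, 1, 12, 6, 4, 5, 2, 11, 8, 7, 16, 3, 10, 14, 9, 15, 13]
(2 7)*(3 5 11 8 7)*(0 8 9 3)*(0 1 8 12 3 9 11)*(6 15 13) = (0 12 3 5)(1 8 7 2)(6 15 13) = [12, 8, 1, 5, 4, 0, 15, 2, 7, 9, 10, 11, 3, 6, 14, 13]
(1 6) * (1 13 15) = (1 6 13 15) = [0, 6, 2, 3, 4, 5, 13, 7, 8, 9, 10, 11, 12, 15, 14, 1]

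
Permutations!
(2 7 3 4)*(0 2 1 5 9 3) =[2, 5, 7, 4, 1, 9, 6, 0, 8, 3] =(0 2 7)(1 5 9 3 4)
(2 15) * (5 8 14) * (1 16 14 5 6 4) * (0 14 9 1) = (0 14 6 4)(1 16 9)(2 15)(5 8) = [14, 16, 15, 3, 0, 8, 4, 7, 5, 1, 10, 11, 12, 13, 6, 2, 9]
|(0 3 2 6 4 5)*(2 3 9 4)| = 4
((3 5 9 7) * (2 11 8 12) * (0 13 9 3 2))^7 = (0 12 8 11 2 7 9 13)(3 5)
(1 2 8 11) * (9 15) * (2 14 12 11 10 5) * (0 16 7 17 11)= (0 16 7 17 11 1 14 12)(2 8 10 5)(9 15)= [16, 14, 8, 3, 4, 2, 6, 17, 10, 15, 5, 1, 0, 13, 12, 9, 7, 11]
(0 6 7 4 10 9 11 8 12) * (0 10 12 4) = (0 6 7)(4 12 10 9 11 8) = [6, 1, 2, 3, 12, 5, 7, 0, 4, 11, 9, 8, 10]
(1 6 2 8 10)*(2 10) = [0, 6, 8, 3, 4, 5, 10, 7, 2, 9, 1] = (1 6 10)(2 8)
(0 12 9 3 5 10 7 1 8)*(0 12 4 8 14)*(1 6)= (0 4 8 12 9 3 5 10 7 6 1 14)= [4, 14, 2, 5, 8, 10, 1, 6, 12, 3, 7, 11, 9, 13, 0]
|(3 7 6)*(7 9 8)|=5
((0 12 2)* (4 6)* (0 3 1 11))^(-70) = (0 2 1)(3 11 12)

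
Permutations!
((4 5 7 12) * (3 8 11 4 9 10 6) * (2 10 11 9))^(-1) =(2 12 7 5 4 11 9 8 3 6 10) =((2 10 6 3 8 9 11 4 5 7 12))^(-1)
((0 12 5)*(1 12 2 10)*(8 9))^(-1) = (0 5 12 1 10 2)(8 9)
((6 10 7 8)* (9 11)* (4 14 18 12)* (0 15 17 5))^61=(0 15 17 5)(4 14 18 12)(6 10 7 8)(9 11)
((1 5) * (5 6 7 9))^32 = ((1 6 7 9 5))^32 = (1 7 5 6 9)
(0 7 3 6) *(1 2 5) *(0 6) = (0 7 3)(1 2 5) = [7, 2, 5, 0, 4, 1, 6, 3]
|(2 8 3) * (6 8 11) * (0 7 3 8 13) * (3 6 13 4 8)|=9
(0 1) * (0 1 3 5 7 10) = (0 3 5 7 10) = [3, 1, 2, 5, 4, 7, 6, 10, 8, 9, 0]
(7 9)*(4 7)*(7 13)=(4 13 7 9)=[0, 1, 2, 3, 13, 5, 6, 9, 8, 4, 10, 11, 12, 7]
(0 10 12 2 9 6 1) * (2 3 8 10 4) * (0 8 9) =(0 4 2)(1 8 10 12 3 9 6) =[4, 8, 0, 9, 2, 5, 1, 7, 10, 6, 12, 11, 3]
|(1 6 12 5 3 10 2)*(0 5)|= 8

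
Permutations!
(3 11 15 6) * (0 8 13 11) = (0 8 13 11 15 6 3) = [8, 1, 2, 0, 4, 5, 3, 7, 13, 9, 10, 15, 12, 11, 14, 6]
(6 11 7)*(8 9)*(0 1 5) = (0 1 5)(6 11 7)(8 9) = [1, 5, 2, 3, 4, 0, 11, 6, 9, 8, 10, 7]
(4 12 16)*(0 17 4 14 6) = (0 17 4 12 16 14 6) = [17, 1, 2, 3, 12, 5, 0, 7, 8, 9, 10, 11, 16, 13, 6, 15, 14, 4]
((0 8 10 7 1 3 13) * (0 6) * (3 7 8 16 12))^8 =(0 12 13)(3 6 16)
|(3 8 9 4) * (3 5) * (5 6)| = 6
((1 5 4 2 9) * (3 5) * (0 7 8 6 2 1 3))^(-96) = (0 2 4 8 3)(1 6 5 7 9)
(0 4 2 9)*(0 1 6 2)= [4, 6, 9, 3, 0, 5, 2, 7, 8, 1]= (0 4)(1 6 2 9)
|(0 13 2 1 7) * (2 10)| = 6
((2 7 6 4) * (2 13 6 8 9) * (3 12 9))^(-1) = ((2 7 8 3 12 9)(4 13 6))^(-1) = (2 9 12 3 8 7)(4 6 13)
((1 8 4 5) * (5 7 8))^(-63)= (8)(1 5)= ((1 5)(4 7 8))^(-63)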